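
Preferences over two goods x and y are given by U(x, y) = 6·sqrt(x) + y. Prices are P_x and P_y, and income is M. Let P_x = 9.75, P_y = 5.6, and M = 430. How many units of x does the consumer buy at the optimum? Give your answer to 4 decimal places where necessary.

x* = 2.969

Set MRS = P_x/P_y: 3·x^(−1/2) = P_x/P_y.
Thus x* = (3·P_y/P_x)² — independent of M — with the rest of income spent on y.
Plugging in: x* = (3·5.6/9.75)² = 2.969.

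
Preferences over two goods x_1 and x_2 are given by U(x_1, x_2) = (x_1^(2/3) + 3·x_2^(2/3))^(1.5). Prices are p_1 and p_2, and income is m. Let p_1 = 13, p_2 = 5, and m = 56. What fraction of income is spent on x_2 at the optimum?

share on x_2 = 0.9946

With the ratio pinned down, the budget gives x_1* = m/(p_1 + p_2·(x_2/x_1)) and x_2* = (x_2/x_1)·x_1*.
Numerically x_2/x_1 = 474.552, so x_1* = 56/(13 + 5·474.552) = 0.0235 and x_2* = 474.552·0.0235 = 11.139.
Expenditure on x_2: 5·11.139 = 55.6949; share = 0.9946.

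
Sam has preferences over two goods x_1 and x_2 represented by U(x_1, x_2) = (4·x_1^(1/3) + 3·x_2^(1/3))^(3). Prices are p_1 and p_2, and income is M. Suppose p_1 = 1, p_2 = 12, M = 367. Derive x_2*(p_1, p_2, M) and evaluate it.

x_2* = 4.8289

MRS = MU_x_1/MU_x_2 = (4/3)·(x_2/x_1)^(2/3). Set equal to p_1/p_2.
Solve for the ratio: x_2/x_1 = [(3/4)·p_1/p_2]^(1.5).
Substitute x_2 = (x_2/x_1)·x_1 into the budget: x_1* = M/(p_1 + p_2·(x_2/x_1)).
Numerically x_2/x_1 = 0.015625, so x_1* = 367/(1 + 12·0.015625) = 309.0526 and x_2* = 0.015625·309.0526 = 4.8289.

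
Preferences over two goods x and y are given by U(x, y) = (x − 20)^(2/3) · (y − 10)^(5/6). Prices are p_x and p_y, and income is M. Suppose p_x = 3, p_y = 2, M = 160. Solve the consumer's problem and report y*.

y* = 32.2222

Discretionary income = 160 − 20·3 − 10·2 = 80; y* = 10 + 5/9·80/2 = 32.2222.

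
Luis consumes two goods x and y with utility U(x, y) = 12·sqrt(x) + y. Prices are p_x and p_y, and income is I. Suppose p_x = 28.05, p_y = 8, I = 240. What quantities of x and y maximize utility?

MU_x = 6/√x, MU_y = 1. Tangency: 6/√x = p_x/p_y.
Thus x* = (6·p_y/p_x)² — independent of I — with the rest of income spent on y.
Plugging in: x* = (6·8/28.05)² = 2.9283, y* = 19.7326.

x* = 2.9283, y* = 19.7326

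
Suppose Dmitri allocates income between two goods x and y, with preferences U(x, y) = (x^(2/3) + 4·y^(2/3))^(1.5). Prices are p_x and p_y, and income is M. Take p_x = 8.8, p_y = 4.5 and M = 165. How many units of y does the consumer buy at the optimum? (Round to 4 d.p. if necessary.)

MU_x ∝ x^(-1/3), MU_y ∝ 4·y^(-1/3), so MRS = (1/4)·(y/x)^(1/3) = p_x/p_y.
Solve for the ratio: y/x = [4·p_x/p_y]^(3).
Substitute y = (y/x)·x into the budget: x* = M/(p_x + p_y·(y/x)).
Numerically y/x = 478.619567, so x* = 165/(8.8 + 4.5·478.619567) = 0.0763 and y* = 478.619567·0.0763 = 36.5175.

y* = 36.5175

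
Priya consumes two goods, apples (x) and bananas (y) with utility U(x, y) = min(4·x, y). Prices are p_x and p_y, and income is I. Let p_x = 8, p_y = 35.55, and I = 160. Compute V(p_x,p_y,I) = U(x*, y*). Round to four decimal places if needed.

With perfect complements, no substitution: consume in ratio x:y = 1:4.
Budget: p_x·x + p_y·4·x = I, so (p_x + 4·p_y)·x = I.
Demand: x*(p_x,p_y,I) = I/(p_x + 4·p_y), y* = 4·I/(p_x + 4·p_y).
Here 8 + 4·35.55 = 150.2, giving x* = 1.0652 and y* = 4.261.
Utility at the optimum: U(1.0652, 4.261) = 4.261.

V = 4.261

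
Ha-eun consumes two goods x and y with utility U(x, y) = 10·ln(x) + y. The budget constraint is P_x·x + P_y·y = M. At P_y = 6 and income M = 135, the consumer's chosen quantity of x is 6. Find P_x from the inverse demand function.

P_x = 10

MU_x = 10/x, MU_y = 1. Tangency: 10/x = P_x/P_y.
So x*(P_x,P_y) = 10·P_y/P_x, independent of income; and y* = (M − 10·P_y)/P_y.
Set x* = 6 in the demand function and solve for P_x: P_x = 10.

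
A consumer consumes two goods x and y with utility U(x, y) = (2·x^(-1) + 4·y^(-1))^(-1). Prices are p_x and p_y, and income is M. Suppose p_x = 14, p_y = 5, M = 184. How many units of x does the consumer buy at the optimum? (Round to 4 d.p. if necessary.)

x* = 7.1229

Substitute y = (y/x)·x into the budget: x* = M/(p_x + p_y·(y/x)).
Numerically y/x = 2.366432, so x* = 184/(14 + 5·2.366432) = 7.1229.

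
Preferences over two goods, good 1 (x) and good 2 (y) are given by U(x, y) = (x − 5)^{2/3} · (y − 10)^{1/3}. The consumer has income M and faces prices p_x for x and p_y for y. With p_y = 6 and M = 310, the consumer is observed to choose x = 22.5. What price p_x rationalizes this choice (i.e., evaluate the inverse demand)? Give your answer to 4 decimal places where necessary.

p_x = 8

MRS = 2·(y−10)/(x−5). Tangency with p_x/p_y gives y−10 = (1/2)·(p_x/p_y)·(x−5).
After buying the subsistence bundle (5, 10), a share 2/3 of the remaining income goes to x: x* = 5 + 2/3·(M − 5p_x − 10p_y)/p_x.
Set x* = 22.5 in the demand function and solve for p_x: p_x = 8.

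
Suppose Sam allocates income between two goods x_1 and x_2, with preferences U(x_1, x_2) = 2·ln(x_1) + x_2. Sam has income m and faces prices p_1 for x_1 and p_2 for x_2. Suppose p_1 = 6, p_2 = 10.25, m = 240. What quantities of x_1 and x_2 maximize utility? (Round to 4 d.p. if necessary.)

x_1* = 3.4167, x_2* = 21.4146

Set MRS = p_1/p_2: (2/x_1)/1 = p_1/p_2.
So x_1*(p_1,p_2) = 2·p_2/p_1, independent of income; and x_2* = (m − 2·p_2)/p_2.
At the given prices: x_1* = 2·10.25/6 = 3.4167, and x_2* = 21.4146.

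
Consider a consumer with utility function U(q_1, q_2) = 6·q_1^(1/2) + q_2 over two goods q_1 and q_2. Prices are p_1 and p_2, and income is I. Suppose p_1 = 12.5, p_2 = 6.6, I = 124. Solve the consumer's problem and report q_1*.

Solve: √q_1 = 3·p_2/p_1, so q_1*(p_1,p_2) = (3·p_2/p_1)², and q_2* = (I − p_1·q_1*)/p_2.
Plugging in: q_1* = (3·6.6/12.5)² = 2.5091.

q_1* = 2.5091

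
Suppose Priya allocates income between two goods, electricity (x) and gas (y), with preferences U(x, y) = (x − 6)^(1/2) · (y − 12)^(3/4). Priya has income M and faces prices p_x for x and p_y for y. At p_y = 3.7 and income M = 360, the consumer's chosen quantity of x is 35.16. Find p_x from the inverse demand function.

MRS = (2/3)·(y−12)/(x−6). Tangency with p_x/p_y gives y−12 = (3/2)·(p_x/p_y)·(x−6).
After buying the subsistence bundle (6, 12), a share 0.4 of the remaining income goes to x: x* = 6 + 0.4·(M − 6p_x − 12p_y)/p_x.
Set x* = 35.16 in the demand function and solve for p_x: p_x = 4.

p_x = 4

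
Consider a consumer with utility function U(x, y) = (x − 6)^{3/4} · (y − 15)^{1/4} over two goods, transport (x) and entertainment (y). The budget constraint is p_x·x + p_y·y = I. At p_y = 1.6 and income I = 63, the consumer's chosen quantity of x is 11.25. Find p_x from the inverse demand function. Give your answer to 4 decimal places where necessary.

This is Cobb-Douglas in (x−6, y−15): tangency gives 0.75·p_y·(y−15) = 0.25·p_x·(x−6).
After buying the subsistence bundle (6, 15), a share 0.75 of the remaining income goes to x: x* = 6 + 0.75·(I − 6p_x − 15p_y)/p_x.
Set x* = 11.25 in the demand function and solve for p_x: p_x = 3.

p_x = 3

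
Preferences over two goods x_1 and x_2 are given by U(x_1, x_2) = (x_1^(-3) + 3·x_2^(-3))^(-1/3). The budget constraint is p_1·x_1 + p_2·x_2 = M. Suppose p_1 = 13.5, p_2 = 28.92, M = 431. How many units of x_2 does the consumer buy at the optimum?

From the CES first-order condition, (1/3)·(x_2/x_1)^(4) = p_1/p_2.
Solve for the ratio: x_2/x_1 = [3·p_1/p_2]^(0.25).
With the ratio pinned down, the budget gives x_1* = M/(p_1 + p_2·(x_2/x_1)) and x_2* = (x_2/x_1)·x_1*.
Numerically x_2/x_1 = 1.087838, so x_1* = 431/(13.5 + 28.92·1.087838) = 9.5862 and x_2* = 1.087838·9.5862 = 10.4283.

x_2* = 10.4283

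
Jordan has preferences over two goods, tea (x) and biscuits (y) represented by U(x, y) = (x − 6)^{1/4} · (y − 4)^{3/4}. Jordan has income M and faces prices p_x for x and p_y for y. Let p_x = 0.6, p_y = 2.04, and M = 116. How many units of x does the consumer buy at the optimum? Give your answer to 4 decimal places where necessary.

x* = 49.4333

Let x' = x−6, y' = y−4. MRS = (1/3)·y'/x' = p_x/p_y.
After buying the subsistence bundle (6, 4), a share 0.25 of the remaining income goes to x: x* = 6 + 0.25·(M − 6p_x − 4p_y)/p_x.
Discretionary income = 116 − 6·0.6 − 4·2.04 = 104.24; x* = 6 + 0.25·104.24/0.6 = 49.4333.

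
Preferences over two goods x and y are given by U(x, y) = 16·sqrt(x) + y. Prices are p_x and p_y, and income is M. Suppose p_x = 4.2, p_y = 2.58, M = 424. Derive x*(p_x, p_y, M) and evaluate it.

x* = 24.1502

Utility is quasi-linear in y; the FOC for x is 8/√x = p_x/p_y.
Thus x* = (8·p_y/p_x)² — independent of M — with the rest of income spent on y.
Plugging in: x* = (8·2.58/4.2)² = 24.1502.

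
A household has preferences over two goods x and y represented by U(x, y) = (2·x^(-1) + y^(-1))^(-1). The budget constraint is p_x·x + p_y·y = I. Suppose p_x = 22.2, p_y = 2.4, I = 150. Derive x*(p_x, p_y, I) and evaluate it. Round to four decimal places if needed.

Numerically y/x = 2.150581, so x* = 150/(22.2 + 2.4·2.150581) = 5.4822.

x* = 5.4822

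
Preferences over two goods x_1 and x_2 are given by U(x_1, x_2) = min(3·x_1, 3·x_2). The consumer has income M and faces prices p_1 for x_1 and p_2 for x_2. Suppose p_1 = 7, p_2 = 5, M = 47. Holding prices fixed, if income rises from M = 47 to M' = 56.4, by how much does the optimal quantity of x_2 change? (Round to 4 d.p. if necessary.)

Δx_2* = 0.7833

With perfect complements, no substitution: consume in ratio x_1:x_2 = 3:3.
Budget: p_1·x_1 + p_2·x_1 = M, so (3·p_1 + 3·p_2)·x_1 = 3·M.
Demand: x_1*(p_1,p_2,M) = 3·M/(3·p_1 + 3·p_2), x_2* = 3·M/(3·p_1 + 3·p_2).
Here 3·7 + 3·5 = 36, giving x_2* = 3.9167.
At M' = 56.4: x_2* = 4.7. Change: 4.7 − 3.9167 = 0.7833.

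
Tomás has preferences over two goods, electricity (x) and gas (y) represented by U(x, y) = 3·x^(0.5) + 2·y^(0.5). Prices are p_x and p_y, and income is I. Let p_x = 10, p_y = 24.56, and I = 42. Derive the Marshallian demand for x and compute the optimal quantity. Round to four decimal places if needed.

MU_x ∝ 3·x^(-0.5), MU_y ∝ 2·y^(-0.5), so MRS = (3/2)·(y/x)^(0.5) = p_x/p_y.
Hence y/x = ((2/3)·p_x/p_y)^(1/(0.5)), i.e. raised to the 2 power.
With the ratio pinned down, the budget gives x* = I/(p_x + p_y·(y/x)) and y* = (y/x)·x*.
Numerically y/x = 0.073682, so x* = 42/(10 + 24.56·0.073682) = 3.5564.

x* = 3.5564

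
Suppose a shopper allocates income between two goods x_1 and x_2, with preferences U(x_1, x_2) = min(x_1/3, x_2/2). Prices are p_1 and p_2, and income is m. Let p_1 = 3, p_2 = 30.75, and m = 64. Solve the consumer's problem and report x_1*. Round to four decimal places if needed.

x_1* = 2.7234

Leontief preferences: the optimum is at the kink where x_1/3 = x_2/2, i.e. x_2 = (2/3)·x_1.
Budget: p_1·x_1 + p_2·(2/3)·x_1 = m, so (3·p_1 + 2·p_2)·x_1 = 3·m.
Demand: x_1*(p_1,p_2,m) = 3·m/(3·p_1 + 2·p_2), x_2* = 2·m/(3·p_1 + 2·p_2).
Here 3·3 + 2·30.75 = 70.5, giving x_1* = 2.7234.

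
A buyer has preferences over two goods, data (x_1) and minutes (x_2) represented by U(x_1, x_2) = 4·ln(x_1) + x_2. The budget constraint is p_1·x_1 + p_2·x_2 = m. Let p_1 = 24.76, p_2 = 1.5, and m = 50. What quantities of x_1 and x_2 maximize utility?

x_1* = 0.2423, x_2* = 29.3333

So x_1*(p_1,p_2) = 4·p_2/p_1, independent of income; and x_2* = (m − 4·p_2)/p_2.
At the given prices: x_1* = 4·1.5/24.76 = 0.2423, and x_2* = 29.3333.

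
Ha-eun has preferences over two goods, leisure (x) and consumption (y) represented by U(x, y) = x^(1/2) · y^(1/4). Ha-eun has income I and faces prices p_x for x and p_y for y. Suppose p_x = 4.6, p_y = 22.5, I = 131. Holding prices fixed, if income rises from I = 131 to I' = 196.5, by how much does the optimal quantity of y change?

Demand: x*(p_x,p_y,I) = 2/3·I/p_x and y* = 1/3·I/p_y.
At p_x=4.6, p_y=22.5, I=131: y* = 1/3·131/22.5 = 1.9407.
At I' = 196.5: y* = 2.9111. Change: 2.9111 − 1.9407 = 0.9704.

Δy* = 0.9704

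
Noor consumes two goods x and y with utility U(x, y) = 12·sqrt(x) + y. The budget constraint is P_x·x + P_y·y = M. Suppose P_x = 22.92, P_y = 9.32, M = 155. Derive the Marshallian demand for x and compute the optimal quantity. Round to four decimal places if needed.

x* = 5.9526

Utility is quasi-linear in y; the FOC for x is 6/√x = P_x/P_y.
Solve: √x = 6·P_y/P_x, so x*(P_x,P_y) = (6·P_y/P_x)², and y* = (M − P_x·x*)/P_y.
Plugging in: x* = (6·9.32/22.92)² = 5.9526.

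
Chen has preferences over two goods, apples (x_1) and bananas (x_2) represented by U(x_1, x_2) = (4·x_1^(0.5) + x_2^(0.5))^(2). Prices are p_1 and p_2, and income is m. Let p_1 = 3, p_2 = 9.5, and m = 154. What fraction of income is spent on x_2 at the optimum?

MU_x_1 ∝ 4·x_1^(-0.5), MU_x_2 ∝ x_2^(-0.5), so MRS = 4·(x_2/x_1)^(0.5) = p_1/p_2.
Solve for the ratio: x_2/x_1 = [(1/4)·p_1/p_2]^(2).
With the ratio pinned down, the budget gives x_1* = m/(p_1 + p_2·(x_2/x_1)) and x_2* = (x_2/x_1)·x_1*.
Numerically x_2/x_1 = 0.006233, so x_1* = 154/(3 + 9.5·0.006233) = 50.3398 and x_2* = 0.006233·50.3398 = 0.3138.
Expenditure on x_2: 9.5·0.3138 = 2.9806; share = 0.0194.

share on x_2 = 0.0194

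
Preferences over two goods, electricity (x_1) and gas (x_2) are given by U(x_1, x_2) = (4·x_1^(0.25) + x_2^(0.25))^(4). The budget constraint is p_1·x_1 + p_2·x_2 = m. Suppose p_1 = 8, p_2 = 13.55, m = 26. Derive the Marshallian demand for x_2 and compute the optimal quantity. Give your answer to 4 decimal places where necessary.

Substitute x_2 = (x_2/x_1)·x_1 into the budget: x_1* = m/(p_1 + p_2·(x_2/x_1)).
Numerically x_2/x_1 = 0.078005, so x_1* = 26/(8 + 13.55·0.078005) = 2.8707 and x_2* = 0.078005·2.8707 = 0.2239.

x_2* = 0.2239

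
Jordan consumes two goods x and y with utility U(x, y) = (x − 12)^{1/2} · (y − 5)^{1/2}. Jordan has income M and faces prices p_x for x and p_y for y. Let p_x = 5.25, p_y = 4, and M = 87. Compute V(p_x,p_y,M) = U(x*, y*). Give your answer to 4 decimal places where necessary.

MRS = (y−5)/(x−12). Tangency with p_x/p_y gives y−5 = (p_x/p_y)·(x−12).
After buying the subsistence bundle (12, 5), a share 0.5 of the remaining income goes to x: x* = 12 + 0.5·(M − 12p_x − 5p_y)/p_x.
Discretionary income = 87 − 12·5.25 − 5·4 = 4; x* = 12 + 0.5·4/5.25 = 12.381; y* = 5 + 0.5·4/4 = 5.5.
Utility at the optimum: U(12.381, 5.5) = 0.4364.

V = 0.4364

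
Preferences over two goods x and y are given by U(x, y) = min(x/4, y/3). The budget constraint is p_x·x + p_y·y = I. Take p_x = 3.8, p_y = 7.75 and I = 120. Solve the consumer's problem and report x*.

x* = 12.4837

Demand: x*(p_x,p_y,I) = 4·I/(4·p_x + 3·p_y), y* = 3·I/(4·p_x + 3·p_y).
Here 4·3.8 + 3·7.75 = 38.45, giving x* = 12.4837.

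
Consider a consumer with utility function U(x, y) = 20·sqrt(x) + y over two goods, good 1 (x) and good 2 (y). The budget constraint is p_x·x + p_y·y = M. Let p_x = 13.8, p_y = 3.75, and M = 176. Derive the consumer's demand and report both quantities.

x* = 7.3842, y* = 19.7594

Set MRS = p_x/p_y: 10·x^(−1/2) = p_x/p_y.
Thus x* = (10·p_y/p_x)² — independent of M — with the rest of income spent on y.
Plugging in: x* = (10·3.75/13.8)² = 7.3842, y* = 19.7594.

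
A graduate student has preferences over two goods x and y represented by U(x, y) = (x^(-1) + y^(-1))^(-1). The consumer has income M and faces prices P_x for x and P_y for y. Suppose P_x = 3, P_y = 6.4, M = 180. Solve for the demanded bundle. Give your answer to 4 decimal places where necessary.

x* = 24.3844, y* = 16.6948

Numerically y/x = 0.684653, so x* = 180/(3 + 6.4·0.684653) = 24.3844 and y* = 0.684653·24.3844 = 16.6948.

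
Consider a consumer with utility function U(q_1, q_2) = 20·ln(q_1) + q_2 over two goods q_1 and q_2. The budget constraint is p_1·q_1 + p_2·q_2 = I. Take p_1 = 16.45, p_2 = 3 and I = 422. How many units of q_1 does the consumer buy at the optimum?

q_1* = 3.6474

MU_q_1 = 20/q_1, MU_q_2 = 1. Tangency: 20/q_1 = p_1/p_2.
So q_1*(p_1,p_2) = 20·p_2/p_1, independent of income; and q_2* = (I − 20·p_2)/p_2.
At the given prices: q_1* = 20·3/16.45 = 3.6474.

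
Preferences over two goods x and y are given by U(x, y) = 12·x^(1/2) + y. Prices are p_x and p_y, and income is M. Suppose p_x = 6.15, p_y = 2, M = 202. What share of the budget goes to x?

Utility is quasi-linear in y; the FOC for x is 6/√x = p_x/p_y.
Solve: √x = 6·p_y/p_x, so x*(p_x,p_y) = (6·p_y/p_x)², and y* = (M − p_x·x*)/p_y.
Plugging in: x* = (6·2/6.15)² = 3.8073, y* = 89.2927.
Expenditure on x: 6.15·3.8073 = 23.4146; share = 0.1159.

share on x = 0.1159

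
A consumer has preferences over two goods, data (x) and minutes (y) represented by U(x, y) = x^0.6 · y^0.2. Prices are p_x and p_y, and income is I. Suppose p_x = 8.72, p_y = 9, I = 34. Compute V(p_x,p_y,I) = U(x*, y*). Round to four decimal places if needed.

V = 1.8821

Tangency: MRS = 3·y/x = p_x/p_y.
So 0.6·p_y·y = 0.2·p_x·x; combined with the budget, a share 0.75 of income goes to x.
Demand: x*(p_x,p_y,I) = 0.75·I/p_x and y* = 0.25·I/p_y.
At p_x=8.72, p_y=9, I=34: x* = 0.75·34/8.72 = 2.9243, y* = 0.9444.
Utility at the optimum: U(2.9243, 0.9444) = 1.8821.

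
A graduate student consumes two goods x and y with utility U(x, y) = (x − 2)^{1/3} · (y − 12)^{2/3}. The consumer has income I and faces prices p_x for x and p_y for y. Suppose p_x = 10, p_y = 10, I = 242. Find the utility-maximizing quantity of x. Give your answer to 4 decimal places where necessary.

x* = 5.4

Let x' = x−2, y' = y−12. MRS = (1/2)·y'/x' = p_x/p_y.
After buying the subsistence bundle (2, 12), a share 1/3 of the remaining income goes to x: x* = 2 + 1/3·(I − 2p_x − 12p_y)/p_x.
Discretionary income = 242 − 2·10 − 12·10 = 102; x* = 2 + 1/3·102/10 = 5.4.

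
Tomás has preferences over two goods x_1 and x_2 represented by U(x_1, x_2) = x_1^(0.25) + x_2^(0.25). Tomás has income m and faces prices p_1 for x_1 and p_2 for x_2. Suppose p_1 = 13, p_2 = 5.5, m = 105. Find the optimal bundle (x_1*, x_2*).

From the CES first-order condition, (x_2/x_1)^(0.75) = p_1/p_2.
Solve for the ratio: x_2/x_1 = [p_1/p_2]^(4/3).
With the ratio pinned down, the budget gives x_1* = m/(p_1 + p_2·(x_2/x_1)) and x_2* = (x_2/x_1)·x_1*.
Numerically x_2/x_1 = 3.148528, so x_1* = 105/(13 + 5.5·3.148528) = 3.4634 and x_2* = 3.148528·3.4634 = 10.9047.

x_1* = 3.4634, x_2* = 10.9047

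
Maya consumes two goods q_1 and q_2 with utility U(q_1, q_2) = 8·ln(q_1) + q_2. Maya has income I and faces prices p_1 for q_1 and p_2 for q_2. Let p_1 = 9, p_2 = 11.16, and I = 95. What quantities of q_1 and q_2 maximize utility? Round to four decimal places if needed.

q_1* = 9.92, q_2* = 0.5125

Set MRS = p_1/p_2: (8/q_1)/1 = p_1/p_2.
So q_1*(p_1,p_2) = 8·p_2/p_1, independent of income; and q_2* = (I − 8·p_2)/p_2.
At the given prices: q_1* = 8·11.16/9 = 9.92, and q_2* = 0.5125.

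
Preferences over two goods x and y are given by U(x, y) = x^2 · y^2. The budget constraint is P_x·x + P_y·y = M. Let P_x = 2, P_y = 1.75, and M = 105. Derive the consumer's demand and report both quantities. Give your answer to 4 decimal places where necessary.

x* = 26.25, y* = 30

Tangency: MRS = y/x = P_x/P_y.
So 2·P_y·y = 2·P_x·x; combined with the budget, a share 0.5 of income goes to x.
Demand: x*(P_x,P_y,M) = 0.5·M/P_x and y* = 0.5·M/P_y.
At P_x=2, P_y=1.75, M=105: x* = 0.5·105/2 = 26.25, y* = 30.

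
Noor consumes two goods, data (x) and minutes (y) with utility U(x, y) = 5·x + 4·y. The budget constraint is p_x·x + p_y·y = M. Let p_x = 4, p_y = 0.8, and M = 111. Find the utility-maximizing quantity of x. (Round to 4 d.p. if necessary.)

x* = 0

Perfect substitutes: compare marginal utility per dollar. 5/p_x vs 4/p_y → 1.25 vs 5.
y gives more utility per dollar, so spend all income on y: y* = M/p_y, x* = 0.
Numerically: x* = 0, y* = 138.75.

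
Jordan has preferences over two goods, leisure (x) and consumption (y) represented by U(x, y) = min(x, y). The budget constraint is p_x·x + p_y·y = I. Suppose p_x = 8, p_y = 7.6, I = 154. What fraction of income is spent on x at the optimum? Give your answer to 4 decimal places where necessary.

share on x = 0.5128

Leontief preferences: the optimum is at the kink where x/1 = y/1, i.e. y = x.
Budget: p_x·x + p_y·x = I, so (p_x + p_y)·x = I.
Demand: x*(p_x,p_y,I) = I/(p_x + p_y), y* = I/(p_x + p_y).
Here 8 + 7.6 = 15.6, giving x* = 9.8718 and y* = 9.8718.
Expenditure on x: 8·9.8718 = 78.9744; share = 0.5128.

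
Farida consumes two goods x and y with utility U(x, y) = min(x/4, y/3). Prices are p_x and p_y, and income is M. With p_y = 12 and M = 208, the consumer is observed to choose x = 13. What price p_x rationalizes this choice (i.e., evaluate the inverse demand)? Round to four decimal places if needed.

Leontief preferences: the optimum is at the kink where x/4 = y/3, i.e. y = (3/4)·x.
Budget: p_x·x + p_y·(3/4)·x = M, so (4·p_x + 3·p_y)·x = 4·M.
Demand: x*(p_x,p_y,M) = 4·M/(4·p_x + 3·p_y), y* = 3·M/(4·p_x + 3·p_y).
Set x* = 13 in the demand function and solve for p_x: p_x = 7.

p_x = 7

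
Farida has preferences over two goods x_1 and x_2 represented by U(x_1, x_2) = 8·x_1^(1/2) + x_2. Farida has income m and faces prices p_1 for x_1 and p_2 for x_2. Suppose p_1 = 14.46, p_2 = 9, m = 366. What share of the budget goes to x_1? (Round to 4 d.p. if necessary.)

share on x_1 = 0.2449

Utility is quasi-linear in x_2; the FOC for x_1 is 4/√x_1 = p_1/p_2.
Solve: √x_1 = 4·p_2/p_1, so x_1*(p_1,p_2) = (4·p_2/p_1)², and x_2* = (m − p_1·x_1*)/p_2.
Plugging in: x_1* = (4·9/14.46)² = 6.1982, x_2* = 30.7082.
Expenditure on x_1: 14.46·6.1982 = 89.6266; share = 0.2449.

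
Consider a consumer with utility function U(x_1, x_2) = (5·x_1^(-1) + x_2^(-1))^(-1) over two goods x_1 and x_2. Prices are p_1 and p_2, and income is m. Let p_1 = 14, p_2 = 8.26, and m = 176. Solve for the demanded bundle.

MU_x_1 ∝ 5·x_1^(-2), MU_x_2 ∝ x_2^(-2), so MRS = 5·(x_2/x_1)^(2) = p_1/p_2.
Solve for the ratio: x_2/x_1 = [(1/5)·p_1/p_2]^(0.5).
Substitute x_2 = (x_2/x_1)·x_1 into the budget: x_1* = m/(p_1 + p_2·(x_2/x_1)).
Numerically x_2/x_1 = 0.582223, so x_1* = 176/(14 + 8.26·0.582223) = 9.3571 and x_2* = 0.582223·9.3571 = 5.4479.

x_1* = 9.3571, x_2* = 5.4479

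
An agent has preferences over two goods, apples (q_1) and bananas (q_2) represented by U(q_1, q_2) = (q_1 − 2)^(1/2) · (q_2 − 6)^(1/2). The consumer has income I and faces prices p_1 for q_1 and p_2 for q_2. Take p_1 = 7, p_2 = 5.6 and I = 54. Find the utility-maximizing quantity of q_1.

Let q_1' = q_1−2, q_2' = q_2−6. MRS = q_2'/q_1' = p_1/p_2.
After buying the subsistence bundle (2, 6), a share 0.5 of the remaining income goes to q_1: q_1* = 2 + 0.5·(I − 2p_1 − 6p_2)/p_1.
Discretionary income = 54 − 2·7 − 6·5.6 = 6.4; q_1* = 2 + 0.5·6.4/7 = 2.4571.

q_1* = 2.4571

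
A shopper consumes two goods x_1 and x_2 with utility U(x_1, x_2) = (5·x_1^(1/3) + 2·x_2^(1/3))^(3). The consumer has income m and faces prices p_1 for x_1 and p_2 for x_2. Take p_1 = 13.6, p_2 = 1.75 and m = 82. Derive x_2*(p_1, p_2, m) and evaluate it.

Substitute x_2 = (x_2/x_1)·x_1 into the budget: x_1* = m/(p_1 + p_2·(x_2/x_1)).
Numerically x_2/x_1 = 5.480766, so x_1* = 82/(13.6 + 1.75·5.480766) = 3.5358 and x_2* = 5.480766·3.5358 = 19.3789.

x_2* = 19.3789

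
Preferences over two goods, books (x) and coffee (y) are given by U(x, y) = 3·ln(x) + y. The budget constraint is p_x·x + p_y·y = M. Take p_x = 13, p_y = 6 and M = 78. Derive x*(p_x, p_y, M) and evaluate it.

So x*(p_x,p_y) = 3·p_y/p_x, independent of income; and y* = (M − 3·p_y)/p_y.
At the given prices: x* = 3·6/13 = 1.3846.

x* = 1.3846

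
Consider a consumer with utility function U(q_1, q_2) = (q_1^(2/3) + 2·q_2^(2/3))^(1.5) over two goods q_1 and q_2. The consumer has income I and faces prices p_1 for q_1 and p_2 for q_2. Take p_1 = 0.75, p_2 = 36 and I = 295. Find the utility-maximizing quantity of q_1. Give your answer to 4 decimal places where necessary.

MRS = MU_q_1/MU_q_2 = (1/2)·(q_2/q_1)^(1/3). Set equal to p_1/p_2.
Solve for the ratio: q_2/q_1 = [2·p_1/p_2]^(3).
With the ratio pinned down, the budget gives q_1* = I/(p_1 + p_2·(q_2/q_1)) and q_2* = (q_2/q_1)·q_1*.
Numerically q_2/q_1 = 0.000072, so q_1* = 295/(0.75 + 36·0.000072) = 391.9723.

q_1* = 391.9723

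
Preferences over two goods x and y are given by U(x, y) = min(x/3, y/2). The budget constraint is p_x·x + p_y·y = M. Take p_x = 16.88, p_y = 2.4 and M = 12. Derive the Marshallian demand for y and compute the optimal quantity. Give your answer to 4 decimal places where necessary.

Leontief preferences: the optimum is at the kink where x/3 = y/2, i.e. y = (2/3)·x.
Budget: p_x·x + p_y·(2/3)·x = M, so (3·p_x + 2·p_y)·x = 3·M.
Demand: x*(p_x,p_y,M) = 3·M/(3·p_x + 2·p_y), y* = 2·M/(3·p_x + 2·p_y).
Here 3·16.88 + 2·2.4 = 55.44, giving y* = 0.4329.

y* = 0.4329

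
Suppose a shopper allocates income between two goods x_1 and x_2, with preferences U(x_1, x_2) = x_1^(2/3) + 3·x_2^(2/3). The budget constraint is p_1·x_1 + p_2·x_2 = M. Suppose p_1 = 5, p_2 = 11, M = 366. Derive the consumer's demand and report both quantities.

MRS = MU_x_1/MU_x_2 = (1/3)·(x_2/x_1)^(1/3). Set equal to p_1/p_2.
Hence x_2/x_1 = (3·p_1/p_2)^(1/(1/3)), i.e. raised to the 3 power.
With the ratio pinned down, the budget gives x_1* = M/(p_1 + p_2·(x_2/x_1)) and x_2* = (x_2/x_1)·x_1*.
Numerically x_2/x_1 = 2.535687, so x_1* = 366/(5 + 11·2.535687) = 11.1271 and x_2* = 2.535687·11.1271 = 28.2149.

x_1* = 11.1271, x_2* = 28.2149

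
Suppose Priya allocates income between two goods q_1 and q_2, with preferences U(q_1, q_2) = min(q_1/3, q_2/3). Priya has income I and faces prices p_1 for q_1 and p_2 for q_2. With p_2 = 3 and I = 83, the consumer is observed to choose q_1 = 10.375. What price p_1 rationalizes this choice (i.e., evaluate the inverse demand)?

p_1 = 5

With perfect complements, no substitution: consume in ratio q_1:q_2 = 3:3.
Budget: p_1·q_1 + p_2·q_1 = I, so (3·p_1 + 3·p_2)·q_1 = 3·I.
Demand: q_1*(p_1,p_2,I) = 3·I/(3·p_1 + 3·p_2), q_2* = 3·I/(3·p_1 + 3·p_2).
Set q_1* = 10.375 in the demand function and solve for p_1: p_1 = 5.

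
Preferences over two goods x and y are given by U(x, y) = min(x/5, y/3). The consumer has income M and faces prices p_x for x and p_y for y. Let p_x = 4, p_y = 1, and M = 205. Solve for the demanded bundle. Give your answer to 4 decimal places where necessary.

With perfect complements, no substitution: consume in ratio x:y = 5:3.
Budget: p_x·x + p_y·(3/5)·x = M, so (5·p_x + 3·p_y)·x = 5·M.
Demand: x*(p_x,p_y,M) = 5·M/(5·p_x + 3·p_y), y* = 3·M/(5·p_x + 3·p_y).
Here 5·4 + 3·1 = 23, giving x* = 44.5652 and y* = 26.7391.

x* = 44.5652, y* = 26.7391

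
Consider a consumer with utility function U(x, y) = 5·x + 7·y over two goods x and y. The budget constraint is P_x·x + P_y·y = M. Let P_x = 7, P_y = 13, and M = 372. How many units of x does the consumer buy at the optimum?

Linear utility — the consumer picks whichever good has higher MU/price: 5/7 = 0.7143 vs 7/13 = 0.5385.
x gives more utility per dollar, so spend all income on x: x* = M/P_x, y* = 0.
Numerically: x* = 53.1429, y* = 0.

x* = 53.1429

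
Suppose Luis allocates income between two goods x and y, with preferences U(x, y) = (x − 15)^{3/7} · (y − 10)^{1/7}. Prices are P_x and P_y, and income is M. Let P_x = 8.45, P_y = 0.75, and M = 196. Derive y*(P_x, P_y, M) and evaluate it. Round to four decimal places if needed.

MRS = 3·(y−10)/(x−15). Tangency with P_x/P_y gives y−10 = (1/3)·(P_x/P_y)·(x−15).
Substituting into the budget: x* = 15 + 0.75·(M − 15·P_x − 10·P_y)/P_x, and y* = 10 + 0.25·(…)/P_y.
Discretionary income = 196 − 15·8.45 − 10·0.75 = 61.75; y* = 10 + 0.25·61.75/0.75 = 30.5833.

y* = 30.5833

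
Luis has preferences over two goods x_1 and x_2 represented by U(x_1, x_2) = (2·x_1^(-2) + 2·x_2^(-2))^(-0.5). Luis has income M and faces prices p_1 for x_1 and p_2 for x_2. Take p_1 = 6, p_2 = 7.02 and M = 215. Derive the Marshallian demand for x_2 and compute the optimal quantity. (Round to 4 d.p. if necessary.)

x_2* = 16.1141

With the ratio pinned down, the budget gives x_1* = M/(p_1 + p_2·(x_2/x_1)) and x_2* = (x_2/x_1)·x_1*.
Numerically x_2/x_1 = 0.949011, so x_1* = 215/(6 + 7.02·0.949011) = 16.9799 and x_2* = 0.949011·16.9799 = 16.1141.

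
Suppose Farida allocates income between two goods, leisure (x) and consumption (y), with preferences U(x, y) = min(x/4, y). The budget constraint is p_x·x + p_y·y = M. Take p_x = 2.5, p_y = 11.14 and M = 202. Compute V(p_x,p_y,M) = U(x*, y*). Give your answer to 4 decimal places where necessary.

V = 9.5553

Leontief preferences: the optimum is at the kink where x/4 = y/1, i.e. y = (1/4)·x.
Budget: p_x·x + p_y·(1/4)·x = M, so (4·p_x + p_y)·x = 4·M.
Demand: x*(p_x,p_y,M) = 4·M/(4·p_x + p_y), y* = M/(4·p_x + p_y).
Here 4·2.5 + 11.14 = 21.14, giving x* = 38.2214 and y* = 9.5553.
Utility at the optimum: U(38.2214, 9.5553) = 9.5553.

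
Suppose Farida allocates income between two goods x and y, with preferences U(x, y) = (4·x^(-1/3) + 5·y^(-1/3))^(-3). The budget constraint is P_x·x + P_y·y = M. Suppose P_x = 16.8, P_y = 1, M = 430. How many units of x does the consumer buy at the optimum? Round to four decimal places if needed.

MU_x ∝ 4·x^(-4/3), MU_y ∝ 5·y^(-4/3), so MRS = (4/5)·(y/x)^(4/3) = P_x/P_y.
Hence y/x = ((5/4)·P_x/P_y)^(1/(4/3)), i.e. raised to the 0.75 power.
Substitute y = (y/x)·x into the budget: x* = M/(P_x + P_y·(y/x)).
Numerically y/x = 9.809898, so x* = 430/(16.8 + 1·9.809898) = 16.1594.

x* = 16.1594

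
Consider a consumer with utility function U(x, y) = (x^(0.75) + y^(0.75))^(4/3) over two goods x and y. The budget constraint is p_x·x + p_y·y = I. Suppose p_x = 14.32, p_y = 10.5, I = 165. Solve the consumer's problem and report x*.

MU_x ∝ x^(-0.25), MU_y ∝ y^(-0.25), so MRS = (y/x)^(0.25) = p_x/p_y.
Hence y/x = (p_x/p_y)^(1/(0.25)), i.e. raised to the 4 power.
Substitute y = (y/x)·x into the budget: x* = I/(p_x + p_y·(y/x)).
Numerically y/x = 3.459512, so x* = 165/(14.32 + 10.5·3.459512) = 3.258.

x* = 3.258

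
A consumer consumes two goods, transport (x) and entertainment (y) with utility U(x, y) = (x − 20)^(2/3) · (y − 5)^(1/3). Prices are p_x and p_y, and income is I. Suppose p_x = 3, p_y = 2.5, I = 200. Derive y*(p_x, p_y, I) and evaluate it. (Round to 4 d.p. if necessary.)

y* = 22

This is Cobb-Douglas in (x−20, y−5): tangency gives 2/3·p_y·(y−5) = 1/3·p_x·(x−20).
Substituting into the budget: x* = 20 + 2/3·(I − 20·p_x − 5·p_y)/p_x, and y* = 5 + 1/3·(…)/p_y.
Discretionary income = 200 − 20·3 − 5·2.5 = 127.5; y* = 5 + 1/3·127.5/2.5 = 22.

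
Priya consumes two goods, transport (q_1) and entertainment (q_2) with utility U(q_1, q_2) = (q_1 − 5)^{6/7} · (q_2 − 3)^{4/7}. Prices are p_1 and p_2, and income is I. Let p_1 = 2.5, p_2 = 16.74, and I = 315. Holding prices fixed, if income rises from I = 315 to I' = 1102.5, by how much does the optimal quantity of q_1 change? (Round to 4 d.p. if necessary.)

Let q_1' = q_1−5, q_2' = q_2−3. MRS = (3/2)·q_2'/q_1' = p_1/p_2.
Substituting into the budget: q_1* = 5 + 0.6·(I − 5·p_1 − 3·p_2)/p_1, and q_2* = 3 + 0.4·(…)/p_2.
Discretionary income = 315 − 5·2.5 − 3·16.74 = 252.28; q_1* = 5 + 0.6·252.28/2.5 = 65.5472.
At I' = 1102.5: q_1* = 254.5472. Change: 254.5472 − 65.5472 = 189.

Δq_1* = 189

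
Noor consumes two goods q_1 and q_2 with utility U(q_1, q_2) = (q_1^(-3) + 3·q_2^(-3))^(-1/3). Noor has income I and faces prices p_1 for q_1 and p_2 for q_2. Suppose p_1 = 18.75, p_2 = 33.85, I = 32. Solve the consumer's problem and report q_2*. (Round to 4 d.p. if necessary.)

q_2* = 0.6354

MU_q_1 ∝ q_1^(-4), MU_q_2 ∝ 3·q_2^(-4), so MRS = (1/3)·(q_2/q_1)^(4) = p_1/p_2.
Solve for the ratio: q_2/q_1 = [3·p_1/p_2]^(0.25).
Substitute q_2 = (q_2/q_1)·q_1 into the budget: q_1* = I/(p_1 + p_2·(q_2/q_1)).
Numerically q_2/q_1 = 1.135379, so q_1* = 32/(18.75 + 33.85·1.135379) = 0.5596 and q_2* = 1.135379·0.5596 = 0.6354.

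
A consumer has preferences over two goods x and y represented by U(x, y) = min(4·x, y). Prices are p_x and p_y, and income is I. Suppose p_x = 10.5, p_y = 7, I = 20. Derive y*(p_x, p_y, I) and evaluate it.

y* = 2.0779

With perfect complements, no substitution: consume in ratio x:y = 1:4.
Budget: p_x·x + p_y·4·x = I, so (p_x + 4·p_y)·x = I.
Demand: x*(p_x,p_y,I) = I/(p_x + 4·p_y), y* = 4·I/(p_x + 4·p_y).
Here 10.5 + 4·7 = 38.5, giving y* = 2.0779.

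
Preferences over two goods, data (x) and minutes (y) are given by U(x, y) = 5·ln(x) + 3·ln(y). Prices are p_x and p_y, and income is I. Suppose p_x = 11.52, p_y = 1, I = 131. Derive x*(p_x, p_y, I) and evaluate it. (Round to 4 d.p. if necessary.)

x* = 7.1072

Tangency: MRS = (5/3)·y/x = p_x/p_y.
Rearranging, p_y·y = (3/5)·p_x·x. Substituting into the budget gives p_x·x·(1 + (3/5)) = I.
Demand: x*(p_x,p_y,I) = 0.625·I/p_x and y* = 0.375·I/p_y.
At p_x=11.52, p_y=1, I=131: x* = 0.625·131/11.52 = 7.1072.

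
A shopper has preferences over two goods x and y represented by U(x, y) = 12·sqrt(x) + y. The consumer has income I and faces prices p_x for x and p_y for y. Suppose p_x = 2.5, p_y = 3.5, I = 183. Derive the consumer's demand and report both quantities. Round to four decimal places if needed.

Utility is quasi-linear in y; the FOC for x is 6/√x = p_x/p_y.
Solve: √x = 6·p_y/p_x, so x*(p_x,p_y) = (6·p_y/p_x)², and y* = (I − p_x·x*)/p_y.
Plugging in: x* = (6·3.5/2.5)² = 70.56, y* = 1.8857.

x* = 70.56, y* = 1.8857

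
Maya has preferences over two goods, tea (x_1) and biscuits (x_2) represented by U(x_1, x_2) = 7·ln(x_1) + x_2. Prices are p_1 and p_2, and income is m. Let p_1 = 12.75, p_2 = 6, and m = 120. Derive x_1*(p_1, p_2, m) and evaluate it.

MU_x_1 = 7/x_1, MU_x_2 = 1. Tangency: 7/x_1 = p_1/p_2.
So x_1*(p_1,p_2) = 7·p_2/p_1, independent of income; and x_2* = (m − 7·p_2)/p_2.
At the given prices: x_1* = 7·6/12.75 = 3.2941.

x_1* = 3.2941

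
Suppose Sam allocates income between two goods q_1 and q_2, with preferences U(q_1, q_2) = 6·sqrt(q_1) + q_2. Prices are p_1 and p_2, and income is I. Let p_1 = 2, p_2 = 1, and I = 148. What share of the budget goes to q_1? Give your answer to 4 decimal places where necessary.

share on q_1 = 0.0304

Utility is quasi-linear in q_2; the FOC for q_1 is 3/√q_1 = p_1/p_2.
Thus q_1* = (3·p_2/p_1)² — independent of I — with the rest of income spent on q_2.
Plugging in: q_1* = (3·1/2)² = 2.25, q_2* = 143.5.
Expenditure on q_1: 2·2.25 = 4.5; share = 0.0304.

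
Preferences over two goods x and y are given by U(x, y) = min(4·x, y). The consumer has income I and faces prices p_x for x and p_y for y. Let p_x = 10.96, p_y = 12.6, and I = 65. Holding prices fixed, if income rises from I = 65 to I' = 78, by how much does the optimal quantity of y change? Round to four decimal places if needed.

Here 10.96 + 4·12.6 = 61.36, giving y* = 4.2373.
At I' = 78: y* = 5.0847. Change: 5.0847 − 4.2373 = 0.8475.

Δy* = 0.8475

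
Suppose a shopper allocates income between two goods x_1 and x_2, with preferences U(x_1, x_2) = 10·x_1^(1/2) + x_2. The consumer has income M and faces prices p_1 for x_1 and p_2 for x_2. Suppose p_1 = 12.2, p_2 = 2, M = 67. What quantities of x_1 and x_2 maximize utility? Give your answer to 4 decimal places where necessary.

MU_x_1 = 5/√x_1, MU_x_2 = 1. Tangency: 5/√x_1 = p_1/p_2.
Thus x_1* = (5·p_2/p_1)² — independent of M — with the rest of income spent on x_2.
Plugging in: x_1* = (5·2/12.2)² = 0.6719, x_2* = 29.4016.

x_1* = 0.6719, x_2* = 29.4016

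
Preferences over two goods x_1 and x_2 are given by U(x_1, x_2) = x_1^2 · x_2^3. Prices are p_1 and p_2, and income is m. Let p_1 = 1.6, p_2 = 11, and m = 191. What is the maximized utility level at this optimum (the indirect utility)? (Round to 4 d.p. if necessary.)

At p_1=1.6, p_2=11, m=191: x_1* = 0.4·191/1.6 = 47.75, x_2* = 10.4182.
Utility at the optimum: U(47.75, 10.4182) = 2578235.294.

V = 2578235.294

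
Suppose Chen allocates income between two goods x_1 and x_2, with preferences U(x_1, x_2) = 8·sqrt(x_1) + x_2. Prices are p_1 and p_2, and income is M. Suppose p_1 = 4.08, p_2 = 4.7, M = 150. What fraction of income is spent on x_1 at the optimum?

MU_x_1 = 4/√x_1, MU_x_2 = 1. Tangency: 4/√x_1 = p_1/p_2.
Thus x_1* = (4·p_2/p_1)² — independent of M — with the rest of income spent on x_2.
Plugging in: x_1* = (4·4.7/4.08)² = 21.2322, x_2* = 13.4835.
Expenditure on x_1: 4.08·21.2322 = 86.6275; share = 0.5775.

share on x_1 = 0.5775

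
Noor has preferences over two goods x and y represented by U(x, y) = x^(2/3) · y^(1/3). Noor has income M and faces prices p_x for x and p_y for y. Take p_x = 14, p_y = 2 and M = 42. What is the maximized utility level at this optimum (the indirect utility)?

V = 3.0366

The MRS is 2·y/x. Set MRS = p_x/p_y.
So 2/3·p_y·y = 1/3·p_x·x; combined with the budget, a share 2/3 of income goes to x.
Demand: x*(p_x,p_y,M) = 2/3·M/p_x and y* = 1/3·M/p_y.
At p_x=14, p_y=2, M=42: x* = 2/3·42/14 = 2, y* = 7.
Utility at the optimum: U(2, 7) = 3.0366.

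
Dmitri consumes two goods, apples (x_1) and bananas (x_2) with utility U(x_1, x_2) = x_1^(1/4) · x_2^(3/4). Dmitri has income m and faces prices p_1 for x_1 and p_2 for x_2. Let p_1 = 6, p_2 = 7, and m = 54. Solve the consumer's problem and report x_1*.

x_1* = 2.25

Tangency: MRS = (1/3)·x_2/x_1 = p_1/p_2.
So 0.25·p_2·x_2 = 0.75·p_1·x_1; combined with the budget, a share 0.25 of income goes to x_1.
Demand: x_1*(p_1,p_2,m) = 0.25·m/p_1 and x_2* = 0.75·m/p_2.
At p_1=6, p_2=7, m=54: x_1* = 0.25·54/6 = 2.25.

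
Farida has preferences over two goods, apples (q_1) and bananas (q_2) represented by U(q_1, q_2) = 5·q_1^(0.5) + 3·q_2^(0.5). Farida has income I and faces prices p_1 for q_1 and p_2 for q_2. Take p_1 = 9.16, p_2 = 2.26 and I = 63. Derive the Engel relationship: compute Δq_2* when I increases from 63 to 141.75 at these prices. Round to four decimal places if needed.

From the CES first-order condition, (5/3)·(q_2/q_1)^(0.5) = p_1/p_2.
Hence q_2/q_1 = ((3/5)·p_1/p_2)^(1/(0.5)), i.e. raised to the 2 power.
Substitute q_2 = (q_2/q_1)·q_1 into the budget: q_1* = I/(p_1 + p_2·(q_2/q_1)).
Numerically q_2/q_1 = 5.913935, so q_1* = 63/(9.16 + 2.26·5.913935) = 2.7968 and q_2* = 5.913935·2.7968 = 16.5403.
At I' = 141.75: q_2* = 37.2156. Change: 37.2156 − 16.5403 = 20.6753.

Δq_2* = 20.6753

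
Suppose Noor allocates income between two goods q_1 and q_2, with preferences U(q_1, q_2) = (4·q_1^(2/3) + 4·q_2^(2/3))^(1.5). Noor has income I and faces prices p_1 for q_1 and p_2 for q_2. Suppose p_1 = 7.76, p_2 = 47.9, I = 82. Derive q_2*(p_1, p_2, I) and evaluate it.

q_2* = 0.0438

Substitute q_2 = (q_2/q_1)·q_1 into the budget: q_1* = I/(p_1 + p_2·(q_2/q_1)).
Numerically q_2/q_1 = 0.004252, so q_1* = 82/(7.76 + 47.9·0.004252) = 10.2968 and q_2* = 0.004252·10.2968 = 0.0438.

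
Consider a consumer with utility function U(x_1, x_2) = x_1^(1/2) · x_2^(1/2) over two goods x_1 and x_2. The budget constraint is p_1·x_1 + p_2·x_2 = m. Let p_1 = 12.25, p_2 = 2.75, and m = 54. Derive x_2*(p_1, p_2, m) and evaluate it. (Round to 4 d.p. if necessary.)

Tangency: MRS = x_2/x_1 = p_1/p_2.
Rearranging, p_2·x_2 = p_1·x_1. Substituting into the budget gives p_1·x_1·(1 + 1) = m.
Demand: x_1*(p_1,p_2,m) = 0.5·m/p_1 and x_2* = 0.5·m/p_2.
At p_1=12.25, p_2=2.75, m=54: x_2* = 0.5·54/2.75 = 9.8182.

x_2* = 9.8182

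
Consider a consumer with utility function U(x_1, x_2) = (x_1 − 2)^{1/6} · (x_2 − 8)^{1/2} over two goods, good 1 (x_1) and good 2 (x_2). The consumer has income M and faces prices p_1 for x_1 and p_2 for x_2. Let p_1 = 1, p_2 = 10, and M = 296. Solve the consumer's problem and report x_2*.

x_2* = 24.05

This is Cobb-Douglas in (x_1−2, x_2−8): tangency gives 1/6·p_2·(x_2−8) = 0.5·p_1·(x_1−2).
After buying the subsistence bundle (2, 8), a share 0.25 of the remaining income goes to x_1: x_1* = 2 + 0.25·(M − 2p_1 − 8p_2)/p_1.
Discretionary income = 296 − 2·1 − 8·10 = 214; x_2* = 8 + 0.75·214/10 = 24.05.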